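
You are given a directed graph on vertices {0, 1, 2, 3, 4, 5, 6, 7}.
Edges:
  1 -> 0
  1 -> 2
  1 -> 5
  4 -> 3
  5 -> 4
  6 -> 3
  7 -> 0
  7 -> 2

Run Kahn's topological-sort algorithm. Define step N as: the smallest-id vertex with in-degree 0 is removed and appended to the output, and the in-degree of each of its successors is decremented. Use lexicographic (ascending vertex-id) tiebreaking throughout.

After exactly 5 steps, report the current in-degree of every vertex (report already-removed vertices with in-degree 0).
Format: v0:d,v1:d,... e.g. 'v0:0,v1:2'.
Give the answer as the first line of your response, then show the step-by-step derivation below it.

v0:1,v1:0,v2:1,v3:0,v4:0,v5:0,v6:0,v7:0

step 1: output 1; order=[1]; indeg=(1,0,1,2,1,0,0,0)
step 2: output 5; order=[1,5]; indeg=(1,0,1,2,0,0,0,0)
step 3: output 4; order=[1,5,4]; indeg=(1,0,1,1,0,0,0,0)
step 4: output 6; order=[1,5,4,6]; indeg=(1,0,1,0,0,0,0,0)
step 5: output 3; order=[1,5,4,6,3]; indeg=(1,0,1,0,0,0,0,0)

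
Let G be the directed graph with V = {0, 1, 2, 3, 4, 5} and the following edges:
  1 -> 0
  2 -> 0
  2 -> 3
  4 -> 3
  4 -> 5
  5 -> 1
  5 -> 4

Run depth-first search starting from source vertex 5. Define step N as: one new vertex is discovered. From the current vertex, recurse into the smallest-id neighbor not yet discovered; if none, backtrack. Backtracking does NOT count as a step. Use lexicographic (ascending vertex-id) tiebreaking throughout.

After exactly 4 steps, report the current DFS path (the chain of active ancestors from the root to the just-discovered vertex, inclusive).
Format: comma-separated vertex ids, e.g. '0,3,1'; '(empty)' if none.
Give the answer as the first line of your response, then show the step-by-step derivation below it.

5,4

step 1: discover 5; path=5; order=5
step 2: discover 1; path=5>1; order=5,1
step 3: discover 0; path=5>1>0; order=5,1,0
step 4: discover 4; path=5>4; order=5,1,0,4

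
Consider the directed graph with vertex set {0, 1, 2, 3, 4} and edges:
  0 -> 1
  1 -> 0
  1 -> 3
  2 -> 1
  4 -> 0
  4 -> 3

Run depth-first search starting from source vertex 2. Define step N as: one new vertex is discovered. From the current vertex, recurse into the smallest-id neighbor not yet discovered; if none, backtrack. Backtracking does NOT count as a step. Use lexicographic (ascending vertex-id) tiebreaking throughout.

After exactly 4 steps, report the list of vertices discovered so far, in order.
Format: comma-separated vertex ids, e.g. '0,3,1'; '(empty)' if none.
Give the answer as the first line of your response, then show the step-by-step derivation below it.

2,1,0,3

step 1: discover 2; path=2; order=2
step 2: discover 1; path=2>1; order=2,1
step 3: discover 0; path=2>1>0; order=2,1,0
step 4: discover 3; path=2>1>3; order=2,1,0,3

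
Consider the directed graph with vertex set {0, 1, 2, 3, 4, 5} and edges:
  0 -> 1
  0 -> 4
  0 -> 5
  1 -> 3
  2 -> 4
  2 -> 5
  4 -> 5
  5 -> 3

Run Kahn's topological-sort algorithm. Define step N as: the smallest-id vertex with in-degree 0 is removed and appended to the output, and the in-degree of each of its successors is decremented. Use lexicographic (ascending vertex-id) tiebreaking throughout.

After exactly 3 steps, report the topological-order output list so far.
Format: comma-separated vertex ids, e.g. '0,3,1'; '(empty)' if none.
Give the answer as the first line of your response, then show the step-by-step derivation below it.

0,1,2

step 1: output 0; order=[0]; indeg=(0,0,0,2,1,2)
step 2: output 1; order=[0,1]; indeg=(0,0,0,1,1,2)
step 3: output 2; order=[0,1,2]; indeg=(0,0,0,1,0,1)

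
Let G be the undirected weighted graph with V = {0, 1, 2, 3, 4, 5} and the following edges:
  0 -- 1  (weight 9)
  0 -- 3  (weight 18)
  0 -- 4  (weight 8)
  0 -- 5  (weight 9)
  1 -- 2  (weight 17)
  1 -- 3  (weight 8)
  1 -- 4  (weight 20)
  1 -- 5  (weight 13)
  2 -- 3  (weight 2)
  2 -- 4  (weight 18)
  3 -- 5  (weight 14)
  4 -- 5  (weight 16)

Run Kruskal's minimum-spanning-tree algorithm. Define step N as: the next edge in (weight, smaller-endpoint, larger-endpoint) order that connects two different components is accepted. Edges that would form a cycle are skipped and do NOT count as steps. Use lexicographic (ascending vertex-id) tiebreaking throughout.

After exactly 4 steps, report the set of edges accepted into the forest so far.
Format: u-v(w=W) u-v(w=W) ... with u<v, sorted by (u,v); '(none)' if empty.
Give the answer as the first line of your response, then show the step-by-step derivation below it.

0-1(w=9) 0-4(w=8) 1-3(w=8) 2-3(w=2)

step 1: add edge 2-3 (w=2); MST = {2-3(w=2)}
step 2: add edge 0-4 (w=8); MST = {0-4(w=8) 2-3(w=2)}
step 3: add edge 1-3 (w=8); MST = {0-4(w=8) 1-3(w=8) 2-3(w=2)}
step 4: add edge 0-1 (w=9); MST = {0-1(w=9) 0-4(w=8) 1-3(w=8) 2-3(w=2)}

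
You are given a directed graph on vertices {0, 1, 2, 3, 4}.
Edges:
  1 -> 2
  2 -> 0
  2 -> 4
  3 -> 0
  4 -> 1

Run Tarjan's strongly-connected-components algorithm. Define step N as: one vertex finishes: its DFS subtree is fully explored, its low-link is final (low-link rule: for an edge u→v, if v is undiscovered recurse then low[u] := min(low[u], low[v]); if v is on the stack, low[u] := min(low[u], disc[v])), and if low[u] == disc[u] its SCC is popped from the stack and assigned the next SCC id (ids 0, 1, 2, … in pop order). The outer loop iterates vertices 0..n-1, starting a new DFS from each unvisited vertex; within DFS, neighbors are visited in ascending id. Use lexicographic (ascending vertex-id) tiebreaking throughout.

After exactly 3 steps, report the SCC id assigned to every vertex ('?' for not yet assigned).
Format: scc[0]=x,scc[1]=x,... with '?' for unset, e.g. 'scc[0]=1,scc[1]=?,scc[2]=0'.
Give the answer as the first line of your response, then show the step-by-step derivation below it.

scc[0]=0,scc[1]=?,scc[2]=?,scc[3]=?,scc[4]=?

step 1: low=(low[0]=0,low[1]=?,low[2]=?,low[3]=?,low[4]=?); scc=(scc[0]=0,scc[1]=?,scc[2]=?,scc[3]=?,scc[4]=?)
step 2: low=(low[0]=0,low[1]=1,low[2]=2,low[3]=?,low[4]=1); scc=(scc[0]=0,scc[1]=?,scc[2]=?,scc[3]=?,scc[4]=?)
step 3: low=(low[0]=0,low[1]=1,low[2]=1,low[3]=?,low[4]=1); scc=(scc[0]=0,scc[1]=?,scc[2]=?,scc[3]=?,scc[4]=?)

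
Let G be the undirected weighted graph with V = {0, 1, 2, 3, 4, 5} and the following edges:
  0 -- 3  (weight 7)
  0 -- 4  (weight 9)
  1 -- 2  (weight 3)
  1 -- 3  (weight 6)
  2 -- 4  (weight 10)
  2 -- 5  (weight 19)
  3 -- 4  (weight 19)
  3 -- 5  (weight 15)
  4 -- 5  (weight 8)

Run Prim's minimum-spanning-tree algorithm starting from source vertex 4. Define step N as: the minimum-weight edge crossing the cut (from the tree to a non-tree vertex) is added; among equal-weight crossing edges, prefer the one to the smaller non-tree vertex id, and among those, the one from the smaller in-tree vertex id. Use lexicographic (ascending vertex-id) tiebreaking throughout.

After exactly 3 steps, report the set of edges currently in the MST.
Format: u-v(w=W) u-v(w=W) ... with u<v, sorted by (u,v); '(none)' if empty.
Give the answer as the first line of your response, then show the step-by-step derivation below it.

0-3(w=7) 0-4(w=9) 4-5(w=8)

step 1: add edge 4-5 (w=8); MST = {4-5(w=8)}
step 2: add edge 0-4 (w=9); MST = {0-4(w=9) 4-5(w=8)}
step 3: add edge 0-3 (w=7); MST = {0-3(w=7) 0-4(w=9) 4-5(w=8)}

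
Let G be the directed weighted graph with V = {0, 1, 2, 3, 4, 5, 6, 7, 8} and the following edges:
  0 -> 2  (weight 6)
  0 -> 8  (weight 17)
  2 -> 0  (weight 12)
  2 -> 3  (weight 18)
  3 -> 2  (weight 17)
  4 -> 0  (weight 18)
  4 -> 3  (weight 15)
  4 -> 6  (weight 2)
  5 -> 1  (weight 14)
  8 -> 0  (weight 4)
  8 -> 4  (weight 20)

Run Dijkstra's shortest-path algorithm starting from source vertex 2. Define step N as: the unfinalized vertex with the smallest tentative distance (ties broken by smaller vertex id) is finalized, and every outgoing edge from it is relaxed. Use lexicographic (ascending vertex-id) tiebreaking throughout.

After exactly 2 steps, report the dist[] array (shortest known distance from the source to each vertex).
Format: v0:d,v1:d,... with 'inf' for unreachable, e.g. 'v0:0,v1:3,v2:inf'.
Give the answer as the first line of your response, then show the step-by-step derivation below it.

v0:12,v1:inf,v2:0,v3:18,v4:inf,v5:inf,v6:inf,v7:inf,v8:29

step 1: dist = v0:12,v1:inf,v2:0,v3:18,v4:inf,v5:inf,v6:inf,v7:inf,v8:inf
step 2: dist = v0:12,v1:inf,v2:0,v3:18,v4:inf,v5:inf,v6:inf,v7:inf,v8:29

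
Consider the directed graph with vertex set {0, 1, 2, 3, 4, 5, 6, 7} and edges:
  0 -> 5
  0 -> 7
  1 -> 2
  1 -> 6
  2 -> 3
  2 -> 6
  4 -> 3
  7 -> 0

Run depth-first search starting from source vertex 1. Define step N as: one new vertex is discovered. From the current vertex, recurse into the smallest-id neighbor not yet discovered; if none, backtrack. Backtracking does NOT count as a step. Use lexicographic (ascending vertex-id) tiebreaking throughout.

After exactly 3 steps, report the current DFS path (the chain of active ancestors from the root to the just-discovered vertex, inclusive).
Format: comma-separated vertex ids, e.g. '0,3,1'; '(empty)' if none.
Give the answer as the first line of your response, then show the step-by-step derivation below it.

1,2,3

step 1: discover 1; path=1; order=1
step 2: discover 2; path=1>2; order=1,2
step 3: discover 3; path=1>2>3; order=1,2,3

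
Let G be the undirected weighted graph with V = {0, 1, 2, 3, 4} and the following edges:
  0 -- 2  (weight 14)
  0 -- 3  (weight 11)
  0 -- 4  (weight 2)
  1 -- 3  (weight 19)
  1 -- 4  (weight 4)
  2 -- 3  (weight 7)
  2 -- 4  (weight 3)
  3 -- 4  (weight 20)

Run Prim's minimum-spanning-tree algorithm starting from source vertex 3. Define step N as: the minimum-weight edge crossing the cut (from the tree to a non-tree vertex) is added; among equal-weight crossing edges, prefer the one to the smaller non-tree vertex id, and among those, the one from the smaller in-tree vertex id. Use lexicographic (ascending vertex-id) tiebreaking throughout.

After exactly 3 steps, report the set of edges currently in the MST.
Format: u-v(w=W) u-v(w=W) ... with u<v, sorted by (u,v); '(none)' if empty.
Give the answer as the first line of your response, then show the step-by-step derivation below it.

0-4(w=2) 2-3(w=7) 2-4(w=3)

step 1: add edge 2-3 (w=7); MST = {2-3(w=7)}
step 2: add edge 2-4 (w=3); MST = {2-3(w=7) 2-4(w=3)}
step 3: add edge 0-4 (w=2); MST = {0-4(w=2) 2-3(w=7) 2-4(w=3)}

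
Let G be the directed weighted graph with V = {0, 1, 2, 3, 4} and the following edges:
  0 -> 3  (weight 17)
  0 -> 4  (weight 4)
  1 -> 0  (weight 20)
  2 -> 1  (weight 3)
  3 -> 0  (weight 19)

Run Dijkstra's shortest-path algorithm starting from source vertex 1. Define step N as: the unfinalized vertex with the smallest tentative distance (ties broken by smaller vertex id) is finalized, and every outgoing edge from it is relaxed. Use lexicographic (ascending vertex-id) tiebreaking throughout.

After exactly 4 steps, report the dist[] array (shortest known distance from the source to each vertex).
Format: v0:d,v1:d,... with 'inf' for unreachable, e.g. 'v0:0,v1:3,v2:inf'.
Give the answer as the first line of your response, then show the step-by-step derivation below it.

v0:20,v1:0,v2:inf,v3:37,v4:24

step 1: dist = v0:20,v1:0,v2:inf,v3:inf,v4:inf
step 2: dist = v0:20,v1:0,v2:inf,v3:37,v4:24
step 3: dist = v0:20,v1:0,v2:inf,v3:37,v4:24
step 4: dist = v0:20,v1:0,v2:inf,v3:37,v4:24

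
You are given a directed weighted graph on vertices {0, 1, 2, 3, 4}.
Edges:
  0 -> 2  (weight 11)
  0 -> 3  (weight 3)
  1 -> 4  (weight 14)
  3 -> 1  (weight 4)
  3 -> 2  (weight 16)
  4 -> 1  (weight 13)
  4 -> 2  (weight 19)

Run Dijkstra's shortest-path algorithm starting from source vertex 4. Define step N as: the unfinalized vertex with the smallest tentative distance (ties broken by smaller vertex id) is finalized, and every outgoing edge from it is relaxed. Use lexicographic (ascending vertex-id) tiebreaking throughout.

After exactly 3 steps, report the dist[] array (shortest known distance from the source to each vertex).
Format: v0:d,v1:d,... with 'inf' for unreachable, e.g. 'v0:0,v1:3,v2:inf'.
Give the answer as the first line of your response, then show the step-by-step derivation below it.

v0:inf,v1:13,v2:19,v3:inf,v4:0

step 1: dist = v0:inf,v1:13,v2:19,v3:inf,v4:0
step 2: dist = v0:inf,v1:13,v2:19,v3:inf,v4:0
step 3: dist = v0:inf,v1:13,v2:19,v3:inf,v4:0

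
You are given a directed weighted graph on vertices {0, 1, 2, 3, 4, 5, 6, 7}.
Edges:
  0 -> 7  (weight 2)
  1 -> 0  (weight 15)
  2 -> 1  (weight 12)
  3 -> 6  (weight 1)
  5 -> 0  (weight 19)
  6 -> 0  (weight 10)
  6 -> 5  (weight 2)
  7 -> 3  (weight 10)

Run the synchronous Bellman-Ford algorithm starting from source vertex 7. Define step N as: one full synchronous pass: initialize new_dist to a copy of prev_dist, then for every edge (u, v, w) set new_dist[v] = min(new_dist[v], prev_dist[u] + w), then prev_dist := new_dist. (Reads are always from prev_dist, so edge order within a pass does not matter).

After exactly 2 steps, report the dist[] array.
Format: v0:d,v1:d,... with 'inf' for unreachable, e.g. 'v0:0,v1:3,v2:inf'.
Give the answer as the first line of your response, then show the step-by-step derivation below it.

v0:inf,v1:inf,v2:inf,v3:10,v4:inf,v5:inf,v6:11,v7:0

step 1: dist = v0:inf,v1:inf,v2:inf,v3:10,v4:inf,v5:inf,v6:inf,v7:0
step 2: dist = v0:inf,v1:inf,v2:inf,v3:10,v4:inf,v5:inf,v6:11,v7:0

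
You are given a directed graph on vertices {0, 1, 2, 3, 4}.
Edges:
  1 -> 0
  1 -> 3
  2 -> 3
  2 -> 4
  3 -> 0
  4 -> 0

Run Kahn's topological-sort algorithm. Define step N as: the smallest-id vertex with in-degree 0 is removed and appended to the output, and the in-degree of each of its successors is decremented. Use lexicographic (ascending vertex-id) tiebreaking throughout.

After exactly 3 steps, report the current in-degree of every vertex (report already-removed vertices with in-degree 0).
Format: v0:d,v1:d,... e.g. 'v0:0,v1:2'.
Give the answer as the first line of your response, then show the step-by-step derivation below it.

v0:1,v1:0,v2:0,v3:0,v4:0

step 1: output 1; order=[1]; indeg=(2,0,0,1,1)
step 2: output 2; order=[1,2]; indeg=(2,0,0,0,0)
step 3: output 3; order=[1,2,3]; indeg=(1,0,0,0,0)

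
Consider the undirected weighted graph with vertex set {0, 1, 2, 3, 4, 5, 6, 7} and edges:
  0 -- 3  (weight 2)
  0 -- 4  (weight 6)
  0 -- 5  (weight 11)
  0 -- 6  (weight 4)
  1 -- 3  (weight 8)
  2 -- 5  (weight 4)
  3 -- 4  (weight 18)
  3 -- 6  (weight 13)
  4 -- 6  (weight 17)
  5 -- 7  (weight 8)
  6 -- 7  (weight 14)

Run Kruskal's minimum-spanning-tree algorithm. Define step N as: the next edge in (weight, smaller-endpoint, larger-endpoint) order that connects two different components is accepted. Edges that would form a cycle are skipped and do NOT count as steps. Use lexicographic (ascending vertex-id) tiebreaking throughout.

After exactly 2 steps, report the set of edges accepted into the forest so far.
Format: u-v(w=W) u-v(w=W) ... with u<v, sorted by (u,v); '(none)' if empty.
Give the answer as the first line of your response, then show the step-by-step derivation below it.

0-3(w=2) 0-6(w=4)

step 1: add edge 0-3 (w=2); MST = {0-3(w=2)}
step 2: add edge 0-6 (w=4); MST = {0-3(w=2) 0-6(w=4)}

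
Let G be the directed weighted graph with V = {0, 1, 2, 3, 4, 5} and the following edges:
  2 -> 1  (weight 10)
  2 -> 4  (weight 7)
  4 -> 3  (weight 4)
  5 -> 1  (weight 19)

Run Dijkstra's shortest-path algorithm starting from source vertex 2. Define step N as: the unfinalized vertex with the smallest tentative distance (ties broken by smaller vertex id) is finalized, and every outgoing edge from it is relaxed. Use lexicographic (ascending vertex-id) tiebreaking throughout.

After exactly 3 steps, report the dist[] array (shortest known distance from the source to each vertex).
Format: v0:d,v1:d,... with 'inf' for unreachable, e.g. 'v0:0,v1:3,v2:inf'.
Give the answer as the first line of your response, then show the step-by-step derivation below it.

v0:inf,v1:10,v2:0,v3:11,v4:7,v5:inf

step 1: dist = v0:inf,v1:10,v2:0,v3:inf,v4:7,v5:inf
step 2: dist = v0:inf,v1:10,v2:0,v3:11,v4:7,v5:inf
step 3: dist = v0:inf,v1:10,v2:0,v3:11,v4:7,v5:inf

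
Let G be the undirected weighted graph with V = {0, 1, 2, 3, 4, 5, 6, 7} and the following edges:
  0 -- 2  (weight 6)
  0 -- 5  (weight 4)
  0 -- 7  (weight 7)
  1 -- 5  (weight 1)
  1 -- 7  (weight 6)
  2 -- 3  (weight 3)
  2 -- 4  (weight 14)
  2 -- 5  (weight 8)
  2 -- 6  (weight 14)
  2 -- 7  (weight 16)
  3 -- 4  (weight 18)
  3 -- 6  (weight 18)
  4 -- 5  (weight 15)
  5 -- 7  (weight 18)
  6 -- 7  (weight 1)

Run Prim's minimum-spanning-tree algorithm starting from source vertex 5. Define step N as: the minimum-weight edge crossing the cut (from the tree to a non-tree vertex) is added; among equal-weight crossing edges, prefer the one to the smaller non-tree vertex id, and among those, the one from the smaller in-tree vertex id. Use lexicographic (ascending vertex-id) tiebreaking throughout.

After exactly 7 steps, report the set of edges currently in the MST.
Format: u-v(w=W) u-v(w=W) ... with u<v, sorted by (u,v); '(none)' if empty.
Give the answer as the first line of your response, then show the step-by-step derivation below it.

0-2(w=6) 0-5(w=4) 1-5(w=1) 1-7(w=6) 2-3(w=3) 2-4(w=14) 6-7(w=1)

step 1: add edge 1-5 (w=1); MST = {1-5(w=1)}
step 2: add edge 0-5 (w=4); MST = {0-5(w=4) 1-5(w=1)}
step 3: add edge 0-2 (w=6); MST = {0-2(w=6) 0-5(w=4) 1-5(w=1)}
step 4: add edge 2-3 (w=3); MST = {0-2(w=6) 0-5(w=4) 1-5(w=1) 2-3(w=3)}
step 5: add edge 1-7 (w=6); MST = {0-2(w=6) 0-5(w=4) 1-5(w=1) 1-7(w=6) 2-3(w=3)}
step 6: add edge 6-7 (w=1); MST = {0-2(w=6) 0-5(w=4) 1-5(w=1) 1-7(w=6) 2-3(w=3) 6-7(w=1)}
step 7: add edge 2-4 (w=14); MST = {0-2(w=6) 0-5(w=4) 1-5(w=1) 1-7(w=6) 2-3(w=3) 2-4(w=14) 6-7(w=1)}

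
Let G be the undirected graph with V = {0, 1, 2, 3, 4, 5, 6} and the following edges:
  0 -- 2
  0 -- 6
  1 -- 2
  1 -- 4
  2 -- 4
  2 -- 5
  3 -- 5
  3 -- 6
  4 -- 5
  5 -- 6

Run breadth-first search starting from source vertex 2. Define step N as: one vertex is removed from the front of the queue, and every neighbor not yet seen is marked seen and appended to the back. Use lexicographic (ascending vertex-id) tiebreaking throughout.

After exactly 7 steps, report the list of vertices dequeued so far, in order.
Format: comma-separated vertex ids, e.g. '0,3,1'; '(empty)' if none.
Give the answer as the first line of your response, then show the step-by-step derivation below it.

2,0,1,4,5,6,3

step 1: dequeue 2; queue=[0,1,4,5]; order=2
step 2: dequeue 0; queue=[1,4,5,6]; order=2,0
step 3: dequeue 1; queue=[4,5,6]; order=2,0,1
step 4: dequeue 4; queue=[5,6]; order=2,0,1,4
step 5: dequeue 5; queue=[6,3]; order=2,0,1,4,5
step 6: dequeue 6; queue=[3]; order=2,0,1,4,5,6
step 7: dequeue 3; queue=[(empty)]; order=2,0,1,4,5,6,3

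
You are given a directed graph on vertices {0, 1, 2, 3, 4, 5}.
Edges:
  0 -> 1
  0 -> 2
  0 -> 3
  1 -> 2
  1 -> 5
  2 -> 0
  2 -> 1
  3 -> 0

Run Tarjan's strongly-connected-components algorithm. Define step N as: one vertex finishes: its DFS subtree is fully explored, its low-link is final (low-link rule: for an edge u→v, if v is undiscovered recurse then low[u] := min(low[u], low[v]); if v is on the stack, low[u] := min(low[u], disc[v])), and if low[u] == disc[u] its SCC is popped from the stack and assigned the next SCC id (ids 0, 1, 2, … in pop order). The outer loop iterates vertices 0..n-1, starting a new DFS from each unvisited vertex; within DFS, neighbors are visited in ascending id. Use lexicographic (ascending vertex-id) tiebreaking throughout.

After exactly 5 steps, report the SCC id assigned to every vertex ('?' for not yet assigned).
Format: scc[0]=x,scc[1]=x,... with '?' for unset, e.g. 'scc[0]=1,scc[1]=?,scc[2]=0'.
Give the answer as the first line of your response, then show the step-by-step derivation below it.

scc[0]=1,scc[1]=1,scc[2]=1,scc[3]=1,scc[4]=?,scc[5]=0

step 1: low=(low[0]=0,low[1]=1,low[2]=0,low[3]=?,low[4]=?,low[5]=?); scc=(scc[0]=?,scc[1]=?,scc[2]=?,scc[3]=?,scc[4]=?,scc[5]=?)
step 2: low=(low[0]=0,low[1]=0,low[2]=0,low[3]=?,low[4]=?,low[5]=3); scc=(scc[0]=?,scc[1]=?,scc[2]=?,scc[3]=?,scc[4]=?,scc[5]=0)
step 3: low=(low[0]=0,low[1]=0,low[2]=0,low[3]=?,low[4]=?,low[5]=3); scc=(scc[0]=?,scc[1]=?,scc[2]=?,scc[3]=?,scc[4]=?,scc[5]=0)
step 4: low=(low[0]=0,low[1]=0,low[2]=0,low[3]=0,low[4]=?,low[5]=3); scc=(scc[0]=?,scc[1]=?,scc[2]=?,scc[3]=?,scc[4]=?,scc[5]=0)
step 5: low=(low[0]=0,low[1]=0,low[2]=0,low[3]=0,low[4]=?,low[5]=3); scc=(scc[0]=1,scc[1]=1,scc[2]=1,scc[3]=1,scc[4]=?,scc[5]=0)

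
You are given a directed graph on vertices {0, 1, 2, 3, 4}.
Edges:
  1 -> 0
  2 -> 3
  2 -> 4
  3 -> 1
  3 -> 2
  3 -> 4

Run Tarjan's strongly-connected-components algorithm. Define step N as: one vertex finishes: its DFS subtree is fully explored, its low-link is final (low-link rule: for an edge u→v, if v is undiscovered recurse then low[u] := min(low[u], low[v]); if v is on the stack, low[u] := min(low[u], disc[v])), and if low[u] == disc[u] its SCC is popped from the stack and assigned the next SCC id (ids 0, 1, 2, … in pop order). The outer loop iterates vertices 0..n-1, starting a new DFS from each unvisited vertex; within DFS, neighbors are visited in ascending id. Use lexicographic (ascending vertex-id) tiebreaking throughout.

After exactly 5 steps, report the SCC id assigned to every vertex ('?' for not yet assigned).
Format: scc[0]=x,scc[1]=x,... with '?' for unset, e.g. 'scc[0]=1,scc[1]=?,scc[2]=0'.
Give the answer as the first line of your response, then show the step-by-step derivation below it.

scc[0]=0,scc[1]=1,scc[2]=3,scc[3]=3,scc[4]=2

step 1: low=(low[0]=0,low[1]=?,low[2]=?,low[3]=?,low[4]=?); scc=(scc[0]=0,scc[1]=?,scc[2]=?,scc[3]=?,scc[4]=?)
step 2: low=(low[0]=0,low[1]=1,low[2]=?,low[3]=?,low[4]=?); scc=(scc[0]=0,scc[1]=1,scc[2]=?,scc[3]=?,scc[4]=?)
step 3: low=(low[0]=0,low[1]=1,low[2]=2,low[3]=2,low[4]=4); scc=(scc[0]=0,scc[1]=1,scc[2]=?,scc[3]=?,scc[4]=2)
step 4: low=(low[0]=0,low[1]=1,low[2]=2,low[3]=2,low[4]=4); scc=(scc[0]=0,scc[1]=1,scc[2]=?,scc[3]=?,scc[4]=2)
step 5: low=(low[0]=0,low[1]=1,low[2]=2,low[3]=2,low[4]=4); scc=(scc[0]=0,scc[1]=1,scc[2]=3,scc[3]=3,scc[4]=2)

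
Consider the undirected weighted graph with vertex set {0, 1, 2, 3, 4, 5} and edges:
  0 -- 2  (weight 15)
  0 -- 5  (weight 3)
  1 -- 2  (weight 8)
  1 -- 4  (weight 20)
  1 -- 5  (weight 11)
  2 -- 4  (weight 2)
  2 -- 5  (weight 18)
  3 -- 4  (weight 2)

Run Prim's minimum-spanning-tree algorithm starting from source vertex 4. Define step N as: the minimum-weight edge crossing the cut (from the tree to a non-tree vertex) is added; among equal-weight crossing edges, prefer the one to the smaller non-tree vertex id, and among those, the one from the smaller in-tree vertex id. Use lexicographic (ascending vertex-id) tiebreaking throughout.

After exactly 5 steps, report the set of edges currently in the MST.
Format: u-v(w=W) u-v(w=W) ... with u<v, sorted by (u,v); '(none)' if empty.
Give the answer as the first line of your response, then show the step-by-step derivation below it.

0-5(w=3) 1-2(w=8) 1-5(w=11) 2-4(w=2) 3-4(w=2)

step 1: add edge 2-4 (w=2); MST = {2-4(w=2)}
step 2: add edge 3-4 (w=2); MST = {2-4(w=2) 3-4(w=2)}
step 3: add edge 1-2 (w=8); MST = {1-2(w=8) 2-4(w=2) 3-4(w=2)}
step 4: add edge 1-5 (w=11); MST = {1-2(w=8) 1-5(w=11) 2-4(w=2) 3-4(w=2)}
step 5: add edge 0-5 (w=3); MST = {0-5(w=3) 1-2(w=8) 1-5(w=11) 2-4(w=2) 3-4(w=2)}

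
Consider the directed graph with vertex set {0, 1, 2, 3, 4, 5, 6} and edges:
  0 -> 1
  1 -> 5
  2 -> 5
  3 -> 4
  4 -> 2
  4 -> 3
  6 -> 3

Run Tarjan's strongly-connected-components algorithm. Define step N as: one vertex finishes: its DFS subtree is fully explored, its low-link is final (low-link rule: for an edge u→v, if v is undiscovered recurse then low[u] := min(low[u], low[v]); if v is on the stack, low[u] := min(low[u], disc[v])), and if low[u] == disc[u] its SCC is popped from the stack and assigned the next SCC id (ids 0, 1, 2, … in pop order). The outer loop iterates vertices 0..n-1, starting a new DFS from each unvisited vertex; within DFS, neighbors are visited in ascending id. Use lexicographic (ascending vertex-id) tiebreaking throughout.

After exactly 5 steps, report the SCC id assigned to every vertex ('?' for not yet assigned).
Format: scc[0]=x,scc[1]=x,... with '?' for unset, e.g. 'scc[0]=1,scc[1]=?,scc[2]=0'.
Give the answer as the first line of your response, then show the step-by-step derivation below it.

scc[0]=2,scc[1]=1,scc[2]=3,scc[3]=?,scc[4]=?,scc[5]=0,scc[6]=?

step 1: low=(low[0]=0,low[1]=1,low[2]=?,low[3]=?,low[4]=?,low[5]=2,low[6]=?); scc=(scc[0]=?,scc[1]=?,scc[2]=?,scc[3]=?,scc[4]=?,scc[5]=0,scc[6]=?)
step 2: low=(low[0]=0,low[1]=1,low[2]=?,low[3]=?,low[4]=?,low[5]=2,low[6]=?); scc=(scc[0]=?,scc[1]=1,scc[2]=?,scc[3]=?,scc[4]=?,scc[5]=0,scc[6]=?)
step 3: low=(low[0]=0,low[1]=1,low[2]=?,low[3]=?,low[4]=?,low[5]=2,low[6]=?); scc=(scc[0]=2,scc[1]=1,scc[2]=?,scc[3]=?,scc[4]=?,scc[5]=0,scc[6]=?)
step 4: low=(low[0]=0,low[1]=1,low[2]=3,low[3]=?,low[4]=?,low[5]=2,low[6]=?); scc=(scc[0]=2,scc[1]=1,scc[2]=3,scc[3]=?,scc[4]=?,scc[5]=0,scc[6]=?)
step 5: low=(low[0]=0,low[1]=1,low[2]=3,low[3]=4,low[4]=4,low[5]=2,low[6]=?); scc=(scc[0]=2,scc[1]=1,scc[2]=3,scc[3]=?,scc[4]=?,scc[5]=0,scc[6]=?)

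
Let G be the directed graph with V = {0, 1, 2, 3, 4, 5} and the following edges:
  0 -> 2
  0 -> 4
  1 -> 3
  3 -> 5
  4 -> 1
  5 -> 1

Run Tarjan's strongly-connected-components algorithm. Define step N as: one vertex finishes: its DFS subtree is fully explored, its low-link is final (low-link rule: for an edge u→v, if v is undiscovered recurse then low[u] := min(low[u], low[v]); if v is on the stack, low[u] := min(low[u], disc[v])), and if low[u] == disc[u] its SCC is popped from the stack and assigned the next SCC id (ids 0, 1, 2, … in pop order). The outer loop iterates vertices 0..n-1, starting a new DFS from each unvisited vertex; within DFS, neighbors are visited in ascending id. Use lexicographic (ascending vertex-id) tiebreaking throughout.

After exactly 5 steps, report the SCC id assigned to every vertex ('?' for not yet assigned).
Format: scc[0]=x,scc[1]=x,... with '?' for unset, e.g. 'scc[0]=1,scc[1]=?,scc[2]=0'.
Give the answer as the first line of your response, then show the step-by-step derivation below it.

scc[0]=?,scc[1]=1,scc[2]=0,scc[3]=1,scc[4]=2,scc[5]=1

step 1: low=(low[0]=0,low[1]=?,low[2]=1,low[3]=?,low[4]=?,low[5]=?); scc=(scc[0]=?,scc[1]=?,scc[2]=0,scc[3]=?,scc[4]=?,scc[5]=?)
step 2: low=(low[0]=0,low[1]=3,low[2]=1,low[3]=4,low[4]=2,low[5]=3); scc=(scc[0]=?,scc[1]=?,scc[2]=0,scc[3]=?,scc[4]=?,scc[5]=?)
step 3: low=(low[0]=0,low[1]=3,low[2]=1,low[3]=3,low[4]=2,low[5]=3); scc=(scc[0]=?,scc[1]=?,scc[2]=0,scc[3]=?,scc[4]=?,scc[5]=?)
step 4: low=(low[0]=0,low[1]=3,low[2]=1,low[3]=3,low[4]=2,low[5]=3); scc=(scc[0]=?,scc[1]=1,scc[2]=0,scc[3]=1,scc[4]=?,scc[5]=1)
step 5: low=(low[0]=0,low[1]=3,low[2]=1,low[3]=3,low[4]=2,low[5]=3); scc=(scc[0]=?,scc[1]=1,scc[2]=0,scc[3]=1,scc[4]=2,scc[5]=1)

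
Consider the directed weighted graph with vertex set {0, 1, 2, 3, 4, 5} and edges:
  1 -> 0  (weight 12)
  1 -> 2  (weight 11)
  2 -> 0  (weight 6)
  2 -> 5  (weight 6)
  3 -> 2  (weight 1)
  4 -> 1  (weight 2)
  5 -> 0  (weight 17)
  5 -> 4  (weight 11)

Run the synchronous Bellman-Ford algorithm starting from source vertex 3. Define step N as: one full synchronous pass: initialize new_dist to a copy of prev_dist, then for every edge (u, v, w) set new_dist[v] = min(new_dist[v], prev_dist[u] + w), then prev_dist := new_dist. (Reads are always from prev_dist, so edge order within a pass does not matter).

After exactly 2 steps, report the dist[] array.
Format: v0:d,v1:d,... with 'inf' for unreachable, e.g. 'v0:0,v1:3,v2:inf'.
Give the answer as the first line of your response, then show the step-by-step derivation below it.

v0:7,v1:inf,v2:1,v3:0,v4:inf,v5:7

step 1: dist = v0:inf,v1:inf,v2:1,v3:0,v4:inf,v5:inf
step 2: dist = v0:7,v1:inf,v2:1,v3:0,v4:inf,v5:7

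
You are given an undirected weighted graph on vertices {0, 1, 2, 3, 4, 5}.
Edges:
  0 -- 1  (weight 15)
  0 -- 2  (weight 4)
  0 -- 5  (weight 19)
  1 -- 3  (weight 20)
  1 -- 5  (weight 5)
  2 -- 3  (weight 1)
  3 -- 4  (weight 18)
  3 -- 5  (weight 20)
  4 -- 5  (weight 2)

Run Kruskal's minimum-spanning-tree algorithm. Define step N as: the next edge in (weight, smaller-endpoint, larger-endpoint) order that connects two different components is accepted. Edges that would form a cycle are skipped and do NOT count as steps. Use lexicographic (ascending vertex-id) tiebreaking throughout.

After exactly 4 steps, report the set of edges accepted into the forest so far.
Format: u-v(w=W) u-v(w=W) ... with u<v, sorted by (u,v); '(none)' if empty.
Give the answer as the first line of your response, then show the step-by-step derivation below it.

0-2(w=4) 1-5(w=5) 2-3(w=1) 4-5(w=2)

step 1: add edge 2-3 (w=1); MST = {2-3(w=1)}
step 2: add edge 4-5 (w=2); MST = {2-3(w=1) 4-5(w=2)}
step 3: add edge 0-2 (w=4); MST = {0-2(w=4) 2-3(w=1) 4-5(w=2)}
step 4: add edge 1-5 (w=5); MST = {0-2(w=4) 1-5(w=5) 2-3(w=1) 4-5(w=2)}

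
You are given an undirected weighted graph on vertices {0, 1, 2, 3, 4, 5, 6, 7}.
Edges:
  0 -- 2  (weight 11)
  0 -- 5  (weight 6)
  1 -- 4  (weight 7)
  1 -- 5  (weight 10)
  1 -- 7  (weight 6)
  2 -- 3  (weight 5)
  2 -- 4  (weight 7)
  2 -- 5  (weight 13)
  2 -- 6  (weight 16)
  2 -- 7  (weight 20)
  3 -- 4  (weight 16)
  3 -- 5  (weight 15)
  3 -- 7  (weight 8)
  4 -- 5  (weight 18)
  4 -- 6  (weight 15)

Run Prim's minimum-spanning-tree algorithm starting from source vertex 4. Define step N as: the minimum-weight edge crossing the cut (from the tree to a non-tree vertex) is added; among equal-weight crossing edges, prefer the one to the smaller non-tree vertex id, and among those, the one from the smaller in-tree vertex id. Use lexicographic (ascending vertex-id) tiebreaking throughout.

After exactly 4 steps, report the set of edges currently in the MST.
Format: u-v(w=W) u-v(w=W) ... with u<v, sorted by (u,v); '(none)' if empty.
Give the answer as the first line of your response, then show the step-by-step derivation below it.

1-4(w=7) 1-7(w=6) 2-3(w=5) 2-4(w=7)

step 1: add edge 1-4 (w=7); MST = {1-4(w=7)}
step 2: add edge 1-7 (w=6); MST = {1-4(w=7) 1-7(w=6)}
step 3: add edge 2-4 (w=7); MST = {1-4(w=7) 1-7(w=6) 2-4(w=7)}
step 4: add edge 2-3 (w=5); MST = {1-4(w=7) 1-7(w=6) 2-3(w=5) 2-4(w=7)}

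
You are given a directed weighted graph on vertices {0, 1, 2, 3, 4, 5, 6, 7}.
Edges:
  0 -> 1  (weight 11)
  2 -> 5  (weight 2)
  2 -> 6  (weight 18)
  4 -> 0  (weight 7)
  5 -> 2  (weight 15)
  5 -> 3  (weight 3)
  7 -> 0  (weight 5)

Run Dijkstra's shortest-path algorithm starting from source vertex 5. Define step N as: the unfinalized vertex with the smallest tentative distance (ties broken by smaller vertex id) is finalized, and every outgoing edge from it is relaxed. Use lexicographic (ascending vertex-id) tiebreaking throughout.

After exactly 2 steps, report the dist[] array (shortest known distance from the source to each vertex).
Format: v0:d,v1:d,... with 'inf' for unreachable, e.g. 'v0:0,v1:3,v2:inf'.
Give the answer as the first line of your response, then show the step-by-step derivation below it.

v0:inf,v1:inf,v2:15,v3:3,v4:inf,v5:0,v6:inf,v7:inf

step 1: dist = v0:inf,v1:inf,v2:15,v3:3,v4:inf,v5:0,v6:inf,v7:inf
step 2: dist = v0:inf,v1:inf,v2:15,v3:3,v4:inf,v5:0,v6:inf,v7:inf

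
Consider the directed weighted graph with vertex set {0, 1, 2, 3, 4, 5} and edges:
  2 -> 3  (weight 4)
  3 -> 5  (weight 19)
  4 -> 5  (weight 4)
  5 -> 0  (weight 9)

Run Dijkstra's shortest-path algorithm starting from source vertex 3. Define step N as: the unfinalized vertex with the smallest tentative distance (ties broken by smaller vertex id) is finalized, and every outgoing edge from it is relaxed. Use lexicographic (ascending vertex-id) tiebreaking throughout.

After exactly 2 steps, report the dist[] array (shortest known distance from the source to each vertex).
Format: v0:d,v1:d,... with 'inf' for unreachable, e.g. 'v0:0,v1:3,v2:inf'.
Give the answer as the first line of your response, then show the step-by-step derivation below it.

v0:28,v1:inf,v2:inf,v3:0,v4:inf,v5:19

step 1: dist = v0:inf,v1:inf,v2:inf,v3:0,v4:inf,v5:19
step 2: dist = v0:28,v1:inf,v2:inf,v3:0,v4:inf,v5:19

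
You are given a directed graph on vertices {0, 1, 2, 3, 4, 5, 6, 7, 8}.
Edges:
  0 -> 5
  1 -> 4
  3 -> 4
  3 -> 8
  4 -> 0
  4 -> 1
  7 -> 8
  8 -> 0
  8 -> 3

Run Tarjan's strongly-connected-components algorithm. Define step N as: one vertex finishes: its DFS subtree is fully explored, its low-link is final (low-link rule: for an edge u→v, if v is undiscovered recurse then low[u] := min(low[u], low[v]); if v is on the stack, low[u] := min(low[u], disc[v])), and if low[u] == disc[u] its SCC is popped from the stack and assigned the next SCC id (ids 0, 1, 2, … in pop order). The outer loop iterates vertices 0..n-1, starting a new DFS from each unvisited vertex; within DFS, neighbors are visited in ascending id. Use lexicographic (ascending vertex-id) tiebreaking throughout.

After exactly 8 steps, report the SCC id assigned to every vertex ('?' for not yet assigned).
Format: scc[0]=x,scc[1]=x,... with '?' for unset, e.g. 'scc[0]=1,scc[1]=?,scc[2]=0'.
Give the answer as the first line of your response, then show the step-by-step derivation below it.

scc[0]=1,scc[1]=2,scc[2]=3,scc[3]=4,scc[4]=2,scc[5]=0,scc[6]=5,scc[7]=?,scc[8]=4

step 1: low=(low[0]=0,low[1]=?,low[2]=?,low[3]=?,low[4]=?,low[5]=1,low[6]=?,low[7]=?,low[8]=?); scc=(scc[0]=?,scc[1]=?,scc[2]=?,scc[3]=?,scc[4]=?,scc[5]=0,scc[6]=?,scc[7]=?,scc[8]=?)
step 2: low=(low[0]=0,low[1]=?,low[2]=?,low[3]=?,low[4]=?,low[5]=1,low[6]=?,low[7]=?,low[8]=?); scc=(scc[0]=1,scc[1]=?,scc[2]=?,scc[3]=?,scc[4]=?,scc[5]=0,scc[6]=?,scc[7]=?,scc[8]=?)
step 3: low=(low[0]=0,low[1]=2,low[2]=?,low[3]=?,low[4]=2,low[5]=1,low[6]=?,low[7]=?,low[8]=?); scc=(scc[0]=1,scc[1]=?,scc[2]=?,scc[3]=?,scc[4]=?,scc[5]=0,scc[6]=?,scc[7]=?,scc[8]=?)
step 4: low=(low[0]=0,low[1]=2,low[2]=?,low[3]=?,low[4]=2,low[5]=1,low[6]=?,low[7]=?,low[8]=?); scc=(scc[0]=1,scc[1]=2,scc[2]=?,scc[3]=?,scc[4]=2,scc[5]=0,scc[6]=?,scc[7]=?,scc[8]=?)
step 5: low=(low[0]=0,low[1]=2,low[2]=4,low[3]=?,low[4]=2,low[5]=1,low[6]=?,low[7]=?,low[8]=?); scc=(scc[0]=1,scc[1]=2,scc[2]=3,scc[3]=?,scc[4]=2,scc[5]=0,scc[6]=?,scc[7]=?,scc[8]=?)
step 6: low=(low[0]=0,low[1]=2,low[2]=4,low[3]=5,low[4]=2,low[5]=1,low[6]=?,low[7]=?,low[8]=5); scc=(scc[0]=1,scc[1]=2,scc[2]=3,scc[3]=?,scc[4]=2,scc[5]=0,scc[6]=?,scc[7]=?,scc[8]=?)
step 7: low=(low[0]=0,low[1]=2,low[2]=4,low[3]=5,low[4]=2,low[5]=1,low[6]=?,low[7]=?,low[8]=5); scc=(scc[0]=1,scc[1]=2,scc[2]=3,scc[3]=4,scc[4]=2,scc[5]=0,scc[6]=?,scc[7]=?,scc[8]=4)
step 8: low=(low[0]=0,low[1]=2,low[2]=4,low[3]=5,low[4]=2,low[5]=1,low[6]=7,low[7]=?,low[8]=5); scc=(scc[0]=1,scc[1]=2,scc[2]=3,scc[3]=4,scc[4]=2,scc[5]=0,scc[6]=5,scc[7]=?,scc[8]=4)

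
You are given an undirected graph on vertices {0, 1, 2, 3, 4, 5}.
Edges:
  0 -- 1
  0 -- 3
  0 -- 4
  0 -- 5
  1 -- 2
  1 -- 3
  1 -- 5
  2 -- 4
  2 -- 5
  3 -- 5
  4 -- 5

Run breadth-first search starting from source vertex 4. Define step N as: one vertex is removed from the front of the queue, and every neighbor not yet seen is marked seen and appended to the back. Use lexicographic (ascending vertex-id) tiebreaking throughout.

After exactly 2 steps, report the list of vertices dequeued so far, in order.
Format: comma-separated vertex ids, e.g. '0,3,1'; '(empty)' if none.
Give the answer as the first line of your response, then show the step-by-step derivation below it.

4,0

step 1: dequeue 4; queue=[0,2,5]; order=4
step 2: dequeue 0; queue=[2,5,1,3]; order=4,0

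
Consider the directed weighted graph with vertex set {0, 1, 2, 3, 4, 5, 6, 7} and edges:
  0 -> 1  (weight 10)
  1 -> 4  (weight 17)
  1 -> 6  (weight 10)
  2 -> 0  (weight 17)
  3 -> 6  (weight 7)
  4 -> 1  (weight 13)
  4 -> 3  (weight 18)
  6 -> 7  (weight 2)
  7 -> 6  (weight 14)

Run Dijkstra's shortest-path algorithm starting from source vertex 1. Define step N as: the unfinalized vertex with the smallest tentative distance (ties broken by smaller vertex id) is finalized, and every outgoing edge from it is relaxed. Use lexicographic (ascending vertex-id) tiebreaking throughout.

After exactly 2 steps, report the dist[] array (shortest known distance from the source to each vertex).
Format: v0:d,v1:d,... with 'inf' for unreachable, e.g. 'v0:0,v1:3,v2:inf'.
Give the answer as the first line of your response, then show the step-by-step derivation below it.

v0:inf,v1:0,v2:inf,v3:inf,v4:17,v5:inf,v6:10,v7:12

step 1: dist = v0:inf,v1:0,v2:inf,v3:inf,v4:17,v5:inf,v6:10,v7:inf
step 2: dist = v0:inf,v1:0,v2:inf,v3:inf,v4:17,v5:inf,v6:10,v7:12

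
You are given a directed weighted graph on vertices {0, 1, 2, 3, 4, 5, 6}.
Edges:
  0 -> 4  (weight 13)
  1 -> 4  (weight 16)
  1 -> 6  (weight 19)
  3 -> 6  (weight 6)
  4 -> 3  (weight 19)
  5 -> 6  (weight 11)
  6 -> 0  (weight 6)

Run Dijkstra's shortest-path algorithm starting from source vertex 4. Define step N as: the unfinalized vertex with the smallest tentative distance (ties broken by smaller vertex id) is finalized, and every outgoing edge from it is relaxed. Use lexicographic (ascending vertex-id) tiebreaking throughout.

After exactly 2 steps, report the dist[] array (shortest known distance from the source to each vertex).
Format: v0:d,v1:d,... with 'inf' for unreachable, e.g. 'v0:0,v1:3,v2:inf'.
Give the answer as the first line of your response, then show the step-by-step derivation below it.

v0:inf,v1:inf,v2:inf,v3:19,v4:0,v5:inf,v6:25

step 1: dist = v0:inf,v1:inf,v2:inf,v3:19,v4:0,v5:inf,v6:inf
step 2: dist = v0:inf,v1:inf,v2:inf,v3:19,v4:0,v5:inf,v6:25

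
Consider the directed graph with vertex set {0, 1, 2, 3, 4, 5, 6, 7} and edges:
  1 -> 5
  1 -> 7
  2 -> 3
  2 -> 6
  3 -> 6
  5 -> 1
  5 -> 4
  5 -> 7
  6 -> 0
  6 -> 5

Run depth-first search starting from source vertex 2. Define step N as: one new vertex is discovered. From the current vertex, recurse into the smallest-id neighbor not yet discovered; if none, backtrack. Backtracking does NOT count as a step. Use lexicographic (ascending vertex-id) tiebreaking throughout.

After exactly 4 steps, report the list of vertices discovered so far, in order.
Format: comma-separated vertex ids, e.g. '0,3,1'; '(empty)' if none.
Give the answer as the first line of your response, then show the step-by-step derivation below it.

2,3,6,0

step 1: discover 2; path=2; order=2
step 2: discover 3; path=2>3; order=2,3
step 3: discover 6; path=2>3>6; order=2,3,6
step 4: discover 0; path=2>3>6>0; order=2,3,6,0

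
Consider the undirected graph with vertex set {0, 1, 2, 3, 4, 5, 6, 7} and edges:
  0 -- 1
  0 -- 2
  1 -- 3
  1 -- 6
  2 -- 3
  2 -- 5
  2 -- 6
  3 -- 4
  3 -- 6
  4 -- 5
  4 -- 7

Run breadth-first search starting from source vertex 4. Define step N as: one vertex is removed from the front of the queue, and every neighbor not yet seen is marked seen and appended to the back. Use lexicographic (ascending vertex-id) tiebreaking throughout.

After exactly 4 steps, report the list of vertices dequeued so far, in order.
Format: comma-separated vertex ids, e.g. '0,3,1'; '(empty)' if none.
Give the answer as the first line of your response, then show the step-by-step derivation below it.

4,3,5,7

step 1: dequeue 4; queue=[3,5,7]; order=4
step 2: dequeue 3; queue=[5,7,1,2,6]; order=4,3
step 3: dequeue 5; queue=[7,1,2,6]; order=4,3,5
step 4: dequeue 7; queue=[1,2,6]; order=4,3,5,7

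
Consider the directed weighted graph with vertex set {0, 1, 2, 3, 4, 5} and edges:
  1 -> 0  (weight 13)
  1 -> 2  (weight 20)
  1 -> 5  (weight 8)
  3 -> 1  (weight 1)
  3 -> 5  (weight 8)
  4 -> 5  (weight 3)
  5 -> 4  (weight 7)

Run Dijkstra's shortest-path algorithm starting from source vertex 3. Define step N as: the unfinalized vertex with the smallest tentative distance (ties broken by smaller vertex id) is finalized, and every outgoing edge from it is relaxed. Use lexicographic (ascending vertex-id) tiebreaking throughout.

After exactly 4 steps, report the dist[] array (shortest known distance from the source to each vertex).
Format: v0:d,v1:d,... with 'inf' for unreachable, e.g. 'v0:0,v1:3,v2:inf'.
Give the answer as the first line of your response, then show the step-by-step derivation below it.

v0:14,v1:1,v2:21,v3:0,v4:15,v5:8

step 1: dist = v0:inf,v1:1,v2:inf,v3:0,v4:inf,v5:8
step 2: dist = v0:14,v1:1,v2:21,v3:0,v4:inf,v5:8
step 3: dist = v0:14,v1:1,v2:21,v3:0,v4:15,v5:8
step 4: dist = v0:14,v1:1,v2:21,v3:0,v4:15,v5:8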